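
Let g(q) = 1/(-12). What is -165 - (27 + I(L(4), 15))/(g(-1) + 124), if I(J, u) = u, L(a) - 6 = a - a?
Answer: -245859/1487 ≈ -165.34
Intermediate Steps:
L(a) = 6 (L(a) = 6 + (a - a) = 6 + 0 = 6)
g(q) = -1/12
-165 - (27 + I(L(4), 15))/(g(-1) + 124) = -165 - (27 + 15)/(-1/12 + 124) = -165 - 42/1487/12 = -165 - 42*12/1487 = -165 - 1*504/1487 = -165 - 504/1487 = -245859/1487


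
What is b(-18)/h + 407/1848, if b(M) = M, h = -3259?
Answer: 123607/547512 ≈ 0.22576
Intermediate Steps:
b(-18)/h + 407/1848 = -18/(-3259) + 407/1848 = -18*(-1/3259) + 407*(1/1848) = 18/3259 + 37/168 = 123607/547512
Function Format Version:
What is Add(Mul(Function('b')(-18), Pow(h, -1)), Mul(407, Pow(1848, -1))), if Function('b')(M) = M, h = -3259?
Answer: Rational(123607, 547512) ≈ 0.22576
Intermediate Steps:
Add(Mul(Function('b')(-18), Pow(h, -1)), Mul(407, Pow(1848, -1))) = Add(Mul(-18, Pow(-3259, -1)), Mul(407, Pow(1848, -1))) = Add(Mul(-18, Rational(-1, 3259)), Mul(407, Rational(1, 1848))) = Add(Rational(18, 3259), Rational(37, 168)) = Rational(123607, 547512)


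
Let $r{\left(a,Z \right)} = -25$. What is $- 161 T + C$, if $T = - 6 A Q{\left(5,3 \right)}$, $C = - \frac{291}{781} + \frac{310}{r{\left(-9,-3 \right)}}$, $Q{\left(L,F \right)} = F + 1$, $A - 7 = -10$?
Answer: $- \frac{45316637}{3905} \approx -11605.0$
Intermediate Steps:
$A = -3$ ($A = 7 - 10 = -3$)
$Q{\left(L,F \right)} = 1 + F$
$C = - \frac{49877}{3905}$ ($C = - \frac{291}{781} + \frac{310}{-25} = \left(-291\right) \frac{1}{781} + 310 \left(- \frac{1}{25}\right) = - \frac{291}{781} - \frac{62}{5} = - \frac{49877}{3905} \approx -12.773$)
$T = 72$ ($T = \left(-6\right) \left(-3\right) \left(1 + 3\right) = 18 \cdot 4 = 72$)
$- 161 T + C = \left(-161\right) 72 - \frac{49877}{3905} = -11592 - \frac{49877}{3905} = - \frac{45316637}{3905}$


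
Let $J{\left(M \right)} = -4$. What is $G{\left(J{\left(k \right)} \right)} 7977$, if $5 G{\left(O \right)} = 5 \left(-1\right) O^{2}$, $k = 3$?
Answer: $-127632$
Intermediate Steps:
$G{\left(O \right)} = - O^{2}$ ($G{\left(O \right)} = \frac{5 \left(-1\right) O^{2}}{5} = \frac{\left(-5\right) O^{2}}{5} = - O^{2}$)
$G{\left(J{\left(k \right)} \right)} 7977 = - \left(-4\right)^{2} \cdot 7977 = \left(-1\right) 16 \cdot 7977 = \left(-16\right) 7977 = -127632$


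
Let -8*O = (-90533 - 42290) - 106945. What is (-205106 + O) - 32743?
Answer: -207878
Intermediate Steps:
O = 29971 (O = -((-90533 - 42290) - 106945)/8 = -(-132823 - 106945)/8 = -1/8*(-239768) = 29971)
(-205106 + O) - 32743 = (-205106 + 29971) - 32743 = -175135 - 32743 = -207878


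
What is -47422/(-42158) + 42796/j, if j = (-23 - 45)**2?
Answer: 252934137/24367324 ≈ 10.380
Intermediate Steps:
j = 4624 (j = (-68)**2 = 4624)
-47422/(-42158) + 42796/j = -47422/(-42158) + 42796/4624 = -47422*(-1/42158) + 42796*(1/4624) = 23711/21079 + 10699/1156 = 252934137/24367324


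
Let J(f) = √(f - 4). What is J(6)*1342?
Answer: 1342*√2 ≈ 1897.9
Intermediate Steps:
J(f) = √(-4 + f)
J(6)*1342 = √(-4 + 6)*1342 = √2*1342 = 1342*√2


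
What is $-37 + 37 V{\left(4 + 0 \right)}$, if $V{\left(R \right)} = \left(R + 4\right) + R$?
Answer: $407$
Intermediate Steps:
$V{\left(R \right)} = 4 + 2 R$ ($V{\left(R \right)} = \left(4 + R\right) + R = 4 + 2 R$)
$-37 + 37 V{\left(4 + 0 \right)} = -37 + 37 \left(4 + 2 \left(4 + 0\right)\right) = -37 + 37 \left(4 + 2 \cdot 4\right) = -37 + 37 \left(4 + 8\right) = -37 + 37 \cdot 12 = -37 + 444 = 407$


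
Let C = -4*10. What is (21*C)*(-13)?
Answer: 10920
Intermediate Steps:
C = -40
(21*C)*(-13) = (21*(-40))*(-13) = -840*(-13) = 10920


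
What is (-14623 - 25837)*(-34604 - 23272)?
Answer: 2341662960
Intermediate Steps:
(-14623 - 25837)*(-34604 - 23272) = -40460*(-57876) = 2341662960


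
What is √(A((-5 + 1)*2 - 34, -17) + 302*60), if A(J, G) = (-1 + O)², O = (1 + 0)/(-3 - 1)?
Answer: √289945/4 ≈ 134.62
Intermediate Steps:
O = -¼ (O = 1/(-4) = 1*(-¼) = -¼ ≈ -0.25000)
A(J, G) = 25/16 (A(J, G) = (-1 - ¼)² = (-5/4)² = 25/16)
√(A((-5 + 1)*2 - 34, -17) + 302*60) = √(25/16 + 302*60) = √(25/16 + 18120) = √(289945/16) = √289945/4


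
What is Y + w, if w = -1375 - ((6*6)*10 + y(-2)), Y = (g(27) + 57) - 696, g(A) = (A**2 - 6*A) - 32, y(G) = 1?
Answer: -1840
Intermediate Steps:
g(A) = -32 + A**2 - 6*A
Y = -104 (Y = ((-32 + 27**2 - 6*27) + 57) - 696 = ((-32 + 729 - 162) + 57) - 696 = (535 + 57) - 696 = 592 - 696 = -104)
w = -1736 (w = -1375 - ((6*6)*10 + 1) = -1375 - (36*10 + 1) = -1375 - (360 + 1) = -1375 - 1*361 = -1375 - 361 = -1736)
Y + w = -104 - 1736 = -1840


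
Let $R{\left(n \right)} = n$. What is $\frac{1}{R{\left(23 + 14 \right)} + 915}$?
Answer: $\frac{1}{952} \approx 0.0010504$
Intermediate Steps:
$\frac{1}{R{\left(23 + 14 \right)} + 915} = \frac{1}{\left(23 + 14\right) + 915} = \frac{1}{37 + 915} = \frac{1}{952}$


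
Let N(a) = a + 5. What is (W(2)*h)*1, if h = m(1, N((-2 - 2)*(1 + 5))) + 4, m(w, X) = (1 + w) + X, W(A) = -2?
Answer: 26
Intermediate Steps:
N(a) = 5 + a
m(w, X) = 1 + X + w
h = -13 (h = (1 + (5 + (-2 - 2)*(1 + 5)) + 1) + 4 = (1 + (5 - 4*6) + 1) + 4 = (1 + (5 - 24) + 1) + 4 = (1 - 19 + 1) + 4 = -17 + 4 = -13)
(W(2)*h)*1 = -2*(-13)*1 = 26*1 = 26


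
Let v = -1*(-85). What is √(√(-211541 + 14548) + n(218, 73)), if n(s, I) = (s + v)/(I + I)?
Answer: √(44238 + 21316*I*√196993)/146 ≈ 14.932 + 14.862*I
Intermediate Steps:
v = 85
n(s, I) = (85 + s)/(2*I) (n(s, I) = (s + 85)/(I + I) = (85 + s)/((2*I)) = (85 + s)*(1/(2*I)) = (85 + s)/(2*I))
√(√(-211541 + 14548) + n(218, 73)) = √(√(-211541 + 14548) + (½)*(85 + 218)/73) = √(√(-196993) + (½)*(1/73)*303) = √(I*√196993 + 303/146) = √(303/146 + I*√196993)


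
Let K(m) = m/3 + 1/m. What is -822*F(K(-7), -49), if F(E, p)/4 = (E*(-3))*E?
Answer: 2963584/49 ≈ 60481.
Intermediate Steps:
K(m) = 1/m + m/3 (K(m) = m*(⅓) + 1/m = m/3 + 1/m = 1/m + m/3)
F(E, p) = -12*E² (F(E, p) = 4*((E*(-3))*E) = 4*((-3*E)*E) = 4*(-3*E²) = -12*E²)
-822*F(K(-7), -49) = -(-9864)*(1/(-7) + (⅓)*(-7))² = -(-9864)*(-⅐ - 7/3)² = -(-9864)*(-52/21)² = -(-9864)*2704/441 = -822*(-10816/147) = 2963584/49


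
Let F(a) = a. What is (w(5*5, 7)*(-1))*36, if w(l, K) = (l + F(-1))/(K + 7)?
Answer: -432/7 ≈ -61.714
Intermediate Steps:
w(l, K) = (-1 + l)/(7 + K) (w(l, K) = (l - 1)/(K + 7) = (-1 + l)/(7 + K))
(w(5*5, 7)*(-1))*36 = (((-1 + 5*5)/(7 + 7))*(-1))*36 = (((-1 + 25)/14)*(-1))*36 = (((1/14)*24)*(-1))*36 = ((12/7)*(-1))*36 = -12/7*36 = -432/7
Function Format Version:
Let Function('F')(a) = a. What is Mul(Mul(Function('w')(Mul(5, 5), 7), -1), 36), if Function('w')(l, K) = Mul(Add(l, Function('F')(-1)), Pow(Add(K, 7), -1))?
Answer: Rational(-432, 7) ≈ -61.714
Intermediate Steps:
Function('w')(l, K) = Mul(Pow(Add(7, K), -1), Add(-1, l)) (Function('w')(l, K) = Mul(Add(l, -1), Pow(Add(K, 7), -1)) = Mul(Add(-1, l), Pow(Add(7, K), -1)) = Mul(Pow(Add(7, K), -1), Add(-1, l)))
Mul(Mul(Function('w')(Mul(5, 5), 7), -1), 36) = Mul(Mul(Mul(Pow(Add(7, 7), -1), Add(-1, Mul(5, 5))), -1), 36) = Mul(Mul(Mul(Pow(14, -1), Add(-1, 25)), -1), 36) = Mul(Mul(Mul(Rational(1, 14), 24), -1), 36) = Mul(Mul(Rational(12, 7), -1), 36) = Mul(Rational(-12, 7), 36) = Rational(-432, 7)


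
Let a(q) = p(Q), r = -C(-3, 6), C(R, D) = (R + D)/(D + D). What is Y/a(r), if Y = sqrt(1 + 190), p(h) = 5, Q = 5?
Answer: sqrt(191)/5 ≈ 2.7641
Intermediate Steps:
C(R, D) = (D + R)/(2*D) (C(R, D) = (D + R)/((2*D)) = (D + R)*(1/(2*D)) = (D + R)/(2*D))
Y = sqrt(191) ≈ 13.820
r = -1/4 (r = -(6 - 3)/(2*6) = -3/(2*6) = -1*1/4 = -1/4 ≈ -0.25000)
a(q) = 5
Y/a(r) = sqrt(191)/5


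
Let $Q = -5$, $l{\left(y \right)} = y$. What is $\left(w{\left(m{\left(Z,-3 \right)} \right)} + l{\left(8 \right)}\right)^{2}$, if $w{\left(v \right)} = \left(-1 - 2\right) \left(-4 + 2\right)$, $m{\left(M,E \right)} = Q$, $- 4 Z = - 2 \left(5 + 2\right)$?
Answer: $196$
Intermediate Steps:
$Z = \frac{7}{2}$ ($Z = - \frac{\left(-2\right) \left(5 + 2\right)}{4} = - \frac{\left(-2\right) 7}{4} = \left(- \frac{1}{4}\right) \left(-14\right) = \frac{7}{2} \approx 3.5$)
$m{\left(M,E \right)} = -5$
$w{\left(v \right)} = 6$ ($w{\left(v \right)} = \left(-3\right) \left(-2\right) = 6$)
$\left(w{\left(m{\left(Z,-3 \right)} \right)} + l{\left(8 \right)}\right)^{2} = \left(6 + 8\right)^{2} = 14^{2} = 196$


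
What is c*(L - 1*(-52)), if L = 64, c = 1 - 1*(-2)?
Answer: 348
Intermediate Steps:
c = 3 (c = 1 + 2 = 3)
c*(L - 1*(-52)) = 3*(64 - 1*(-52)) = 3*(64 + 52) = 3*116 = 348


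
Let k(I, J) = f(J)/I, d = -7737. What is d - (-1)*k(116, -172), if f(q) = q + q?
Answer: -224459/29 ≈ -7740.0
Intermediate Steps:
f(q) = 2*q
k(I, J) = 2*J/I (k(I, J) = (2*J)/I = 2*J/I)
d - (-1)*k(116, -172) = -7737 - (-1)*2*(-172)/116 = -7737 - (-1)*2*(-172)*(1/116) = -7737 - (-1)*(-86)/29 = -7737 - 1*86/29 = -7737 - 86/29 = -224459/29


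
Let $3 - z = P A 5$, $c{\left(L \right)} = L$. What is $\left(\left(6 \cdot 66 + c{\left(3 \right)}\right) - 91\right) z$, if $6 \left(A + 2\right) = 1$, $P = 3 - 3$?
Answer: $924$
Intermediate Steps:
$P = 0$
$A = - \frac{11}{6}$ ($A = -2 + \frac{1}{6} \cdot 1 = -2 + \frac{1}{6} = - \frac{11}{6} \approx -1.8333$)
$z = 3$ ($z = 3 - 0 \left(- \frac{11}{6}\right) 5 = 3 - 0 \cdot 5 = 3 - 0 = 3 + 0 = 3$)
$\left(\left(6 \cdot 66 + c{\left(3 \right)}\right) - 91\right) z = \left(\left(6 \cdot 66 + 3\right) - 91\right) 3 = \left(\left(396 + 3\right) - 91\right) 3 = \left(399 - 91\right) 3 = 308 \cdot 3 = 924$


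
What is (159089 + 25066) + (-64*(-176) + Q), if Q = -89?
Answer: 195330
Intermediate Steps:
(159089 + 25066) + (-64*(-176) + Q) = (159089 + 25066) + (-64*(-176) - 89) = 184155 + (11264 - 89) = 184155 + 11175 = 195330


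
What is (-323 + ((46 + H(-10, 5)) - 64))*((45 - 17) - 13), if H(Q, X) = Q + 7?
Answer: -5160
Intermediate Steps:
H(Q, X) = 7 + Q
(-323 + ((46 + H(-10, 5)) - 64))*((45 - 17) - 13) = (-323 + ((46 + (7 - 10)) - 64))*((45 - 17) - 13) = (-323 + ((46 - 3) - 64))*(28 - 13) = (-323 + (43 - 64))*15 = (-323 - 21)*15 = -344*15 = -5160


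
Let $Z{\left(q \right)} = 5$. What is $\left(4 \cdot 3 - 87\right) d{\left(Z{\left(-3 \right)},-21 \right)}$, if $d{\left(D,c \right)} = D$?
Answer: $-375$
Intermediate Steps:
$\left(4 \cdot 3 - 87\right) d{\left(Z{\left(-3 \right)},-21 \right)} = \left(4 \cdot 3 - 87\right) 5 = \left(12 - 87\right) 5 = \left(-75\right) 5 = -375$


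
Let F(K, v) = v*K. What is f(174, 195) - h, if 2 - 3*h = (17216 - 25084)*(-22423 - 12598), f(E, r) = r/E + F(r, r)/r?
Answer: 15981657233/174 ≈ 9.1849e+7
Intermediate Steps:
F(K, v) = K*v
f(E, r) = r + r/E (f(E, r) = r/E + (r*r)/r = r/E + r²/r = r/E + r = r + r/E)
h = -275545226/3 (h = ⅔ - (17216 - 25084)*(-22423 - 12598)/3 = ⅔ - (-7868)*(-35021)/3 = ⅔ - ⅓*275545228 = ⅔ - 275545228/3 = -275545226/3 ≈ -9.1848e+7)
f(174, 195) - h = (195 + 195/174) - 1*(-275545226/3) = (195 + 195*(1/174)) + 275545226/3 = (195 + 65/58) + 275545226/3 = 11375/58 + 275545226/3 = 15981657233/174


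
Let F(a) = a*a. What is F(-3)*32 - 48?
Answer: 240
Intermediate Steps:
F(a) = a**2
F(-3)*32 - 48 = (-3)**2*32 - 48 = 9*32 - 48 = 288 - 48 = 240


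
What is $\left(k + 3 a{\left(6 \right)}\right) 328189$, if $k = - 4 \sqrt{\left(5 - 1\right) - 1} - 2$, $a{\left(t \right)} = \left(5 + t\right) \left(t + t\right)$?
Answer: $129306466 - 1312756 \sqrt{3} \approx 1.2703 \cdot 10^{8}$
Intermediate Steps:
$a{\left(t \right)} = 2 t \left(5 + t\right)$ ($a{\left(t \right)} = \left(5 + t\right) 2 t = 2 t \left(5 + t\right)$)
$k = -2 - 4 \sqrt{3}$ ($k = - 4 \sqrt{4 - 1} - 2 = - 4 \sqrt{3} - 2 = -2 - 4 \sqrt{3} \approx -8.9282$)
$\left(k + 3 a{\left(6 \right)}\right) 328189 = \left(\left(-2 - 4 \sqrt{3}\right) + 3 \cdot 2 \cdot 6 \left(5 + 6\right)\right) 328189 = \left(\left(-2 - 4 \sqrt{3}\right) + 3 \cdot 2 \cdot 6 \cdot 11\right) 328189 = \left(\left(-2 - 4 \sqrt{3}\right) + 3 \cdot 132\right) 328189 = \left(\left(-2 - 4 \sqrt{3}\right) + 396\right) 328189 = \left(394 - 4 \sqrt{3}\right) 328189 = 129306466 - 1312756 \sqrt{3}$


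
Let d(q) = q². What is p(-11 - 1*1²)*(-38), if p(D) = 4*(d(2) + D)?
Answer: 1216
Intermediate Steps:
p(D) = 16 + 4*D (p(D) = 4*(2² + D) = 4*(4 + D) = 16 + 4*D)
p(-11 - 1*1²)*(-38) = (16 + 4*(-11 - 1*1²))*(-38) = (16 + 4*(-11 - 1*1))*(-38) = (16 + 4*(-11 - 1))*(-38) = (16 + 4*(-12))*(-38) = (16 - 48)*(-38) = -32*(-38) = 1216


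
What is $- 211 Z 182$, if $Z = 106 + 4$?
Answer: $-4224220$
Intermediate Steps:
$Z = 110$
$- 211 Z 182 = \left(-211\right) 110 \cdot 182 = \left(-23210\right) 182 = -4224220$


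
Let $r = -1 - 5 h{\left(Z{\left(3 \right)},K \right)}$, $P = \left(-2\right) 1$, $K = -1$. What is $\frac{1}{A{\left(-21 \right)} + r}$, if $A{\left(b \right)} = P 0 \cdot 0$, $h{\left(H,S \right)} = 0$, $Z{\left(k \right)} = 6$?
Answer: $-1$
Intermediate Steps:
$P = -2$
$A{\left(b \right)} = 0$ ($A{\left(b \right)} = \left(-2\right) 0 \cdot 0 = 0 \cdot 0 = 0$)
$r = -1$ ($r = -1 - 0 = -1 + 0 = -1$)
$\frac{1}{A{\left(-21 \right)} + r} = \frac{1}{0 - 1} = \frac{1}{-1} = -1$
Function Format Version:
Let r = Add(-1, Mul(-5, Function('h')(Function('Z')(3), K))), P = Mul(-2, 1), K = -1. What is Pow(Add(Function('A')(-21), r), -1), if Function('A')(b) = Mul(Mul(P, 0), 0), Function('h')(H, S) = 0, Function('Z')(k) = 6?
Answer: -1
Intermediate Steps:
P = -2
Function('A')(b) = 0 (Function('A')(b) = Mul(Mul(-2, 0), 0) = Mul(0, 0) = 0)
r = -1 (r = Add(-1, Mul(-5, 0)) = Add(-1, 0) = -1)
Pow(Add(Function('A')(-21), r), -1) = Pow(Add(0, -1), -1) = Pow(-1, -1) = -1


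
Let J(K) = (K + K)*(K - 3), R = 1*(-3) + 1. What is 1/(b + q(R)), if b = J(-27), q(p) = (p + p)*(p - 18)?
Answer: 1/1700 ≈ 0.00058824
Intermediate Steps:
R = -2 (R = -3 + 1 = -2)
q(p) = 2*p*(-18 + p) (q(p) = (2*p)*(-18 + p) = 2*p*(-18 + p))
J(K) = 2*K*(-3 + K) (J(K) = (2*K)*(-3 + K) = 2*K*(-3 + K))
b = 1620 (b = 2*(-27)*(-3 - 27) = 2*(-27)*(-30) = 1620)
1/(b + q(R)) = 1/(1620 + 2*(-2)*(-18 - 2)) = 1/(1620 + 2*(-2)*(-20)) = 1/(1620 + 80) = 1/1700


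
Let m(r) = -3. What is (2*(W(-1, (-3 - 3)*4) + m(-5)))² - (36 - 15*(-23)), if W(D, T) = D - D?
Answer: -345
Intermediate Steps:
W(D, T) = 0
(2*(W(-1, (-3 - 3)*4) + m(-5)))² - (36 - 15*(-23)) = (2*(0 - 3))² - (36 - 15*(-23)) = (2*(-3))² - (36 + 345) = (-6)² - 1*381 = 36 - 381 = -345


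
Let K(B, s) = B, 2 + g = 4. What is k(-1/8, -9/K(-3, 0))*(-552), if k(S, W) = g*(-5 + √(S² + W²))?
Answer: 5520 - 138*√577 ≈ 2205.1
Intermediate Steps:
g = 2 (g = -2 + 4 = 2)
k(S, W) = -10 + 2*√(S² + W²) (k(S, W) = 2*(-5 + √(S² + W²)) = -10 + 2*√(S² + W²))
k(-1/8, -9/K(-3, 0))*(-552) = (-10 + 2*√((-1/8)² + (-9/(-3))²))*(-552) = (-10 + 2*√((-1*⅛)² + (-9*(-⅓))²))*(-552) = (-10 + 2*√((-⅛)² + 3²))*(-552) = (-10 + 2*√(1/64 + 9))*(-552) = (-10 + 2*√(577/64))*(-552) = (-10 + 2*(√577/8))*(-552) = (-10 + √577/4)*(-552) = 5520 - 138*√577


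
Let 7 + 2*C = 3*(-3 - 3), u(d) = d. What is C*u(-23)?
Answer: 575/2 ≈ 287.50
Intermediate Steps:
C = -25/2 (C = -7/2 + (3*(-3 - 3))/2 = -7/2 + (3*(-6))/2 = -7/2 + (½)*(-18) = -7/2 - 9 = -25/2 ≈ -12.500)
C*u(-23) = -25/2*(-23) = 575/2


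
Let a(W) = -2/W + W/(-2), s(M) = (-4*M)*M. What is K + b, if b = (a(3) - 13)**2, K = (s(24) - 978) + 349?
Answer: -97307/36 ≈ -2703.0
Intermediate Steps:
s(M) = -4*M**2
a(W) = -2/W - W/2 (a(W) = -2/W + W*(-1/2) = -2/W - W/2)
K = -2933 (K = (-4*24**2 - 978) + 349 = (-4*576 - 978) + 349 = (-2304 - 978) + 349 = -3282 + 349 = -2933)
b = 8281/36 (b = ((-2/3 - 1/2*3) - 13)**2 = ((-2*1/3 - 3/2) - 13)**2 = ((-2/3 - 3/2) - 13)**2 = (-13/6 - 13)**2 = (-91/6)**2 = 8281/36 ≈ 230.03)
K + b = -2933 + 8281/36 = -97307/36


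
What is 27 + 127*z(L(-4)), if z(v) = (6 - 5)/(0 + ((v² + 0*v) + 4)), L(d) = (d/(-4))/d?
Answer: 3787/65 ≈ 58.262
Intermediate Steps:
L(d) = -¼ (L(d) = (d*(-¼))/d = (-d/4)/d = -¼)
z(v) = 1/(4 + v²) (z(v) = 1/(0 + ((v² + 0) + 4)) = 1/(0 + (v² + 4)) = 1/(0 + (4 + v²)) = 1/(4 + v²))
27 + 127*z(L(-4)) = 27 + 127/(4 + (-¼)²) = 27 + 127/(4 + 1/16) = 27 + 127/(65/16) = 27 + 127*(16/65) = 27 + 2032/65 = 3787/65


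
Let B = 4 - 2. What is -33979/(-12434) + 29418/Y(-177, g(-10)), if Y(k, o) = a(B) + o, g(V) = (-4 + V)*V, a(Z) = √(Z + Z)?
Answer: 185304215/882814 ≈ 209.90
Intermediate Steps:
B = 2
a(Z) = √2*√Z (a(Z) = √(2*Z) = √2*√Z)
g(V) = V*(-4 + V)
Y(k, o) = 2 + o (Y(k, o) = √2*√2 + o = 2 + o)
-33979/(-12434) + 29418/Y(-177, g(-10)) = -33979/(-12434) + 29418/(2 - 10*(-4 - 10)) = -33979*(-1/12434) + 29418/(2 - 10*(-14)) = 33979/12434 + 29418/(2 + 140) = 33979/12434 + 29418/142 = 33979/12434 + 29418*(1/142) = 33979/12434 + 14709/71 = 185304215/882814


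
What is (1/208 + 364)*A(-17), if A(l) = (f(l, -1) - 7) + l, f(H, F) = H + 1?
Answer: -378565/26 ≈ -14560.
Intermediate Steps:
f(H, F) = 1 + H
A(l) = -6 + 2*l (A(l) = ((1 + l) - 7) + l = (-6 + l) + l = -6 + 2*l)
(1/208 + 364)*A(-17) = (1/208 + 364)*(-6 + 2*(-17)) = (1/208 + 364)*(-6 - 34) = (75713/208)*(-40) = -378565/26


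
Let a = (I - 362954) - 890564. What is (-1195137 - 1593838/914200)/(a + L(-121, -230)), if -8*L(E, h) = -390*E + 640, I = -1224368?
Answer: 546297919619/1135374577225 ≈ 0.48116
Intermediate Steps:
a = -2477886 (a = (-1224368 - 362954) - 890564 = -1587322 - 890564 = -2477886)
L(E, h) = -80 + 195*E/4 (L(E, h) = -(-390*E + 640)/8 = -(640 - 390*E)/8 = -80 + 195*E/4)
(-1195137 - 1593838/914200)/(a + L(-121, -230)) = (-1195137 - 1593838/914200)/(-2477886 + (-80 + (195/4)*(-121))) = (-1195137 - 1593838*1/914200)/(-2477886 + (-80 - 23595/4)) = (-1195137 - 796919/457100)/(-2477886 - 23915/4) = -546297919619/(457100*(-9935459/4)) = -546297919619/457100*(-4/9935459) = 546297919619/1135374577225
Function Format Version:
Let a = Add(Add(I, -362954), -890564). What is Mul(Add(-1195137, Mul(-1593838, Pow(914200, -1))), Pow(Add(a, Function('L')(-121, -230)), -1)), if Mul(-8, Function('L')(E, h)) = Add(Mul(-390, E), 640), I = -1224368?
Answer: Rational(546297919619, 1135374577225) ≈ 0.48116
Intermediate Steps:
a = -2477886 (a = Add(Add(-1224368, -362954), -890564) = Add(-1587322, -890564) = -2477886)
Function('L')(E, h) = Add(-80, Mul(Rational(195, 4), E)) (Function('L')(E, h) = Mul(Rational(-1, 8), Add(Mul(-390, E), 640)) = Mul(Rational(-1, 8), Add(640, Mul(-390, E))) = Add(-80, Mul(Rational(195, 4), E)))
Mul(Add(-1195137, Mul(-1593838, Pow(914200, -1))), Pow(Add(a, Function('L')(-121, -230)), -1)) = Mul(Add(-1195137, Mul(-1593838, Pow(914200, -1))), Pow(Add(-2477886, Add(-80, Mul(Rational(195, 4), -121))), -1)) = Mul(Add(-1195137, Mul(-1593838, Rational(1, 914200))), Pow(Add(-2477886, Add(-80, Rational(-23595, 4))), -1)) = Mul(Add(-1195137, Rational(-796919, 457100)), Pow(Add(-2477886, Rational(-23915, 4)), -1)) = Mul(Rational(-546297919619, 457100), Pow(Rational(-9935459, 4), -1)) = Mul(Rational(-546297919619, 457100), Rational(-4, 9935459)) = Rational(546297919619, 1135374577225)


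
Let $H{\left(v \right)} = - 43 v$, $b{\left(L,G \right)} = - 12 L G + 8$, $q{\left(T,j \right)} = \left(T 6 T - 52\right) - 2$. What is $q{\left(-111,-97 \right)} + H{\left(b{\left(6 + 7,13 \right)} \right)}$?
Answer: $160732$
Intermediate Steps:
$q{\left(T,j \right)} = -54 + 6 T^{2}$ ($q{\left(T,j \right)} = \left(6 T T - 52\right) - 2 = \left(6 T^{2} - 52\right) - 2 = \left(-52 + 6 T^{2}\right) - 2 = -54 + 6 T^{2}$)
$b{\left(L,G \right)} = 8 - 12 G L$ ($b{\left(L,G \right)} = - 12 G L + 8 = 8 - 12 G L$)
$q{\left(-111,-97 \right)} + H{\left(b{\left(6 + 7,13 \right)} \right)} = \left(-54 + 6 \left(-111\right)^{2}\right) - 43 \left(8 - 156 \left(6 + 7\right)\right) = \left(-54 + 6 \cdot 12321\right) - 43 \left(8 - 156 \cdot 13\right) = \left(-54 + 73926\right) - 43 \left(8 - 2028\right) = 73872 - -86860 = 73872 + 86860 = 160732$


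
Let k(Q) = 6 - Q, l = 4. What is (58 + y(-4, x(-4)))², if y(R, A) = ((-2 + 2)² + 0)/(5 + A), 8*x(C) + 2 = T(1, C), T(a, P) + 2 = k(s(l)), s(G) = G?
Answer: 3364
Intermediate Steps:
T(a, P) = 0 (T(a, P) = -2 + (6 - 1*4) = -2 + (6 - 4) = -2 + 2 = 0)
x(C) = -¼ (x(C) = -¼ + (⅛)*0 = -¼ + 0 = -¼)
y(R, A) = 0 (y(R, A) = (0² + 0)/(5 + A) = (0 + 0)/(5 + A) = 0/(5 + A) = 0)
(58 + y(-4, x(-4)))² = (58 + 0)² = 58² = 3364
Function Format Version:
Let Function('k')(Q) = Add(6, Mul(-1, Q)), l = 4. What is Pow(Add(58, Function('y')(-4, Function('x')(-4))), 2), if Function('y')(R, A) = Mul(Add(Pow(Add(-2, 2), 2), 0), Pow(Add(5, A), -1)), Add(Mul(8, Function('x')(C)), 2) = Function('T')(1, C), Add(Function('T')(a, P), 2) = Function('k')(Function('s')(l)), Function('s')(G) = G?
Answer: 3364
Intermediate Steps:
Function('T')(a, P) = 0 (Function('T')(a, P) = Add(-2, Add(6, Mul(-1, 4))) = Add(-2, Add(6, -4)) = Add(-2, 2) = 0)
Function('x')(C) = Rational(-1, 4) (Function('x')(C) = Add(Rational(-1, 4), Mul(Rational(1, 8), 0)) = Add(Rational(-1, 4), 0) = Rational(-1, 4))
Function('y')(R, A) = 0 (Function('y')(R, A) = Mul(Add(Pow(0, 2), 0), Pow(Add(5, A), -1)) = Mul(Add(0, 0), Pow(Add(5, A), -1)) = Mul(0, Pow(Add(5, A), -1)) = 0)
Pow(Add(58, Function('y')(-4, Function('x')(-4))), 2) = Pow(Add(58, 0), 2) = Pow(58, 2) = 3364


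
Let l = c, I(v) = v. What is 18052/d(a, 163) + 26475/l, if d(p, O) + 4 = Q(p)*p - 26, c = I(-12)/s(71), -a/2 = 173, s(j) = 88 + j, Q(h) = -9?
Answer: -1081829873/3084 ≈ -3.5079e+5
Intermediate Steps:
a = -346 (a = -2*173 = -346)
c = -4/53 (c = -12/(88 + 71) = -12/159 = -12*1/159 = -4/53 ≈ -0.075472)
l = -4/53 ≈ -0.075472
d(p, O) = -30 - 9*p (d(p, O) = -4 + (-9*p - 26) = -4 + (-26 - 9*p) = -30 - 9*p)
18052/d(a, 163) + 26475/l = 18052/(-30 - 9*(-346)) + 26475/(-4/53) = 18052/(-30 + 3114) + 26475*(-53/4) = 18052/3084 - 1403175/4 = 18052*(1/3084) - 1403175/4 = 4513/771 - 1403175/4 = -1081829873/3084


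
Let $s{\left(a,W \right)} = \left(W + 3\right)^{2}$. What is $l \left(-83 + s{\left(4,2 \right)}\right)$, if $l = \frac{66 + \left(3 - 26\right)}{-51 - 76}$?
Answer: $\frac{2494}{127} \approx 19.638$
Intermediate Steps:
$s{\left(a,W \right)} = \left(3 + W\right)^{2}$
$l = - \frac{43}{127}$ ($l = \frac{66 - 23}{-127} = 43 \left(- \frac{1}{127}\right) = - \frac{43}{127} \approx -0.33858$)
$l \left(-83 + s{\left(4,2 \right)}\right) = - \frac{43 \left(-83 + \left(3 + 2\right)^{2}\right)}{127} = - \frac{43 \left(-83 + 5^{2}\right)}{127} = - \frac{43 \left(-83 + 25\right)}{127} = \left(- \frac{43}{127}\right) \left(-58\right) = \frac{2494}{127}$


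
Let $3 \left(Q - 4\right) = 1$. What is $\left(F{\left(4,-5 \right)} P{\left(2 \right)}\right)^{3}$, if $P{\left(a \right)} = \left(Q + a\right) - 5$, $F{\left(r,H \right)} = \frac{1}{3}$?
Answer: $\frac{64}{729} \approx 0.087791$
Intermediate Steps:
$Q = \frac{13}{3}$ ($Q = 4 + \frac{1}{3} \cdot 1 = 4 + \frac{1}{3} = \frac{13}{3} \approx 4.3333$)
$F{\left(r,H \right)} = \frac{1}{3}$
$P{\left(a \right)} = - \frac{2}{3} + a$ ($P{\left(a \right)} = \left(\frac{13}{3} + a\right) - 5 = - \frac{2}{3} + a$)
$\left(F{\left(4,-5 \right)} P{\left(2 \right)}\right)^{3} = \left(\frac{- \frac{2}{3} + 2}{3}\right)^{3} = \left(\frac{1}{3} \cdot \frac{4}{3}\right)^{3} = \left(\frac{4}{9}\right)^{3} = \frac{64}{729}$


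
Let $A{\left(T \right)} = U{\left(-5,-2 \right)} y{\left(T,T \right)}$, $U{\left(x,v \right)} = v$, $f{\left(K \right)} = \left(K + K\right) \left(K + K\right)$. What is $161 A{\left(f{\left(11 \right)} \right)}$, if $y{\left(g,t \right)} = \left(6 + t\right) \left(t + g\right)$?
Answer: $-152731040$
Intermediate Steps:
$y{\left(g,t \right)} = \left(6 + t\right) \left(g + t\right)$
$f{\left(K \right)} = 4 K^{2}$ ($f{\left(K \right)} = 2 K 2 K = 4 K^{2}$)
$A{\left(T \right)} = - 24 T - 4 T^{2}$ ($A{\left(T \right)} = - 2 \left(T^{2} + 6 T + 6 T + T T\right) = - 2 \left(T^{2} + 6 T + 6 T + T^{2}\right) = - 2 \left(2 T^{2} + 12 T\right) = - 24 T - 4 T^{2}$)
$161 A{\left(f{\left(11 \right)} \right)} = 161 \cdot 4 \cdot 4 \cdot 11^{2} \left(-6 - 4 \cdot 11^{2}\right) = 161 \cdot 4 \cdot 4 \cdot 121 \left(-6 - 4 \cdot 121\right) = 161 \cdot 4 \cdot 484 \left(-6 - 484\right) = 161 \cdot 4 \cdot 484 \left(-490\right) = 161 \left(-948640\right) = -152731040$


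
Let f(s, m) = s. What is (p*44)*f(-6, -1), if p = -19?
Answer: 5016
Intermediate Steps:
(p*44)*f(-6, -1) = -19*44*(-6) = -836*(-6) = 5016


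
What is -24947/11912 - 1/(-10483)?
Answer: -261507489/124873496 ≈ -2.0942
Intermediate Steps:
-24947/11912 - 1/(-10483) = -24947*1/11912 - 1*(-1/10483) = -24947/11912 + 1/10483 = -261507489/124873496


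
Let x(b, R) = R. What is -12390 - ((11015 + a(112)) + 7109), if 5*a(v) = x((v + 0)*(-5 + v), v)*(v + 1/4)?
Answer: -165142/5 ≈ -33028.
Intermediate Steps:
a(v) = v*(¼ + v)/5 (a(v) = (v*(v + 1/4))/5 = (v*(v + 1*(¼)))/5 = (v*(v + ¼))/5 = (v*(¼ + v))/5 = v*(¼ + v)/5)
-12390 - ((11015 + a(112)) + 7109) = -12390 - ((11015 + (1/20)*112*(1 + 4*112)) + 7109) = -12390 - ((11015 + (1/20)*112*(1 + 448)) + 7109) = -12390 - ((11015 + (1/20)*112*449) + 7109) = -12390 - ((11015 + 12572/5) + 7109) = -12390 - (67647/5 + 7109) = -12390 - 1*103192/5 = -12390 - 103192/5 = -165142/5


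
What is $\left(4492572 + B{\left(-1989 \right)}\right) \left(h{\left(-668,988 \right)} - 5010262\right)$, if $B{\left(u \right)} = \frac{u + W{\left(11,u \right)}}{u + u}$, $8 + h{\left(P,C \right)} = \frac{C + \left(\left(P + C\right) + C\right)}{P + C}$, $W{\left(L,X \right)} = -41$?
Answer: $- \frac{1790813576584238899}{79560} \approx -2.2509 \cdot 10^{13}$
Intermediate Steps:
$h{\left(P,C \right)} = -8 + \frac{P + 3 C}{C + P}$ ($h{\left(P,C \right)} = -8 + \frac{C + \left(\left(P + C\right) + C\right)}{P + C} = -8 + \frac{C + \left(\left(C + P\right) + C\right)}{C + P} = -8 + \frac{C + \left(P + 2 C\right)}{C + P} = -8 + \frac{P + 3 C}{C + P}$)
$B{\left(u \right)} = \frac{-41 + u}{2 u}$ ($B{\left(u \right)} = \frac{u - 41}{u + u} = \frac{-41 + u}{2 u}$)
$\left(4492572 + B{\left(-1989 \right)}\right) \left(h{\left(-668,988 \right)} - 5010262\right) = \left(4492572 + \frac{-41 - 1989}{2 \left(-1989\right)}\right) \left(\frac{\left(-7\right) \left(-668\right) - 4940}{988 - 668} - 5010262\right) = \left(4492572 + \frac{1}{2} \left(- \frac{1}{1989}\right) \left(-2030\right)\right) \left(\frac{4676 - 4940}{320} - 5010262\right) = \left(4492572 + \frac{1015}{1989}\right) \left(\frac{1}{320} \left(-264\right) - 5010262\right) = \frac{8935726723 \left(- \frac{33}{40} - 5010262\right)}{1989} = \frac{8935726723}{1989} \left(- \frac{200410513}{40}\right) = - \frac{1790813576584238899}{79560}$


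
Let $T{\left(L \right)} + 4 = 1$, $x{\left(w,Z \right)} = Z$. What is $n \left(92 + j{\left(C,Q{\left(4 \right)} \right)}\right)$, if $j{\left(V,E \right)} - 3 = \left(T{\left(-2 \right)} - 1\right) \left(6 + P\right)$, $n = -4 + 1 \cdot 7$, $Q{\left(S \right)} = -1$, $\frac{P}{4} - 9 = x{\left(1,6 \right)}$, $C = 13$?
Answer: $-507$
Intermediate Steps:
$T{\left(L \right)} = -3$ ($T{\left(L \right)} = -4 + 1 = -3$)
$P = 60$ ($P = 36 + 4 \cdot 6 = 36 + 24 = 60$)
$n = 3$ ($n = -4 + 7 = 3$)
$j{\left(V,E \right)} = -261$ ($j{\left(V,E \right)} = 3 + \left(-3 - 1\right) \left(6 + 60\right) = 3 - 264 = -261$)
$n \left(92 + j{\left(C,Q{\left(4 \right)} \right)}\right) = 3 \left(92 - 261\right) = 3 \left(-169\right) = -507$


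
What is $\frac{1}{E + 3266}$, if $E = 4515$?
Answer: $\frac{1}{7781} \approx 0.00012852$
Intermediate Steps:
$\frac{1}{E + 3266} = \frac{1}{4515 + 3266} = \frac{1}{7781}$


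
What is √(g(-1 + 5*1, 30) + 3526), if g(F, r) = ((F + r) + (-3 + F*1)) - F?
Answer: √3557 ≈ 59.641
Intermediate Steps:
g(F, r) = -3 + F + r (g(F, r) = ((F + r) + (-3 + F)) - F = (-3 + r + 2*F) - F = -3 + F + r)
√(g(-1 + 5*1, 30) + 3526) = √((-3 + (-1 + 5*1) + 30) + 3526) = √((-3 + (-1 + 5) + 30) + 3526) = √((-3 + 4 + 30) + 3526) = √(31 + 3526) = √3557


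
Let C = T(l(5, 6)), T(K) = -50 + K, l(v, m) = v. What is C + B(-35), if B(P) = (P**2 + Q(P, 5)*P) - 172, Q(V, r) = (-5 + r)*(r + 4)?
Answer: 1008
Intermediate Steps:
Q(V, r) = (-5 + r)*(4 + r)
B(P) = -172 + P**2 (B(P) = (P**2 + (-20 + 5**2 - 1*5)*P) - 172 = (P**2 + (-20 + 25 - 5)*P) - 172 = (P**2 + 0*P) - 172 = (P**2 + 0) - 172 = P**2 - 172 = -172 + P**2)
C = -45 (C = -50 + 5 = -45)
C + B(-35) = -45 + (-172 + (-35)**2) = -45 + (-172 + 1225) = -45 + 1053 = 1008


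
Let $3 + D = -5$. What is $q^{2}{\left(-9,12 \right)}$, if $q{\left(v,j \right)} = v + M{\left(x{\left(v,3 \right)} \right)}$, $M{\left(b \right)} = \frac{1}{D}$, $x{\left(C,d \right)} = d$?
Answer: $\frac{5329}{64} \approx 83.266$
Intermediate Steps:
$D = -8$ ($D = -3 - 5 = -8$)
$M{\left(b \right)} = - \frac{1}{8}$ ($M{\left(b \right)} = \frac{1}{-8} = - \frac{1}{8}$)
$q{\left(v,j \right)} = - \frac{1}{8} + v$ ($q{\left(v,j \right)} = v - \frac{1}{8} = - \frac{1}{8} + v$)
$q^{2}{\left(-9,12 \right)} = \left(- \frac{1}{8} - 9\right)^{2} = \left(- \frac{73}{8}\right)^{2} = \frac{5329}{64}$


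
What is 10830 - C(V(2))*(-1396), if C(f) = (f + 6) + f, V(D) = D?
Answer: 24790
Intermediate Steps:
C(f) = 6 + 2*f (C(f) = (6 + f) + f = 6 + 2*f)
10830 - C(V(2))*(-1396) = 10830 - (6 + 2*2)*(-1396) = 10830 - (6 + 4)*(-1396) = 10830 - 10*(-1396) = 10830 - 1*(-13960) = 10830 + 13960 = 24790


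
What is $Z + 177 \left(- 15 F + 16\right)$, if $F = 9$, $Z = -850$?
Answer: $-21913$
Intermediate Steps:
$Z + 177 \left(- 15 F + 16\right) = -850 + 177 \left(\left(-15\right) 9 + 16\right) = -850 + 177 \left(-135 + 16\right) = -850 + 177 \left(-119\right) = -850 - 21063 = -21913$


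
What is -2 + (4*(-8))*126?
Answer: -4034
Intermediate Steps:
-2 + (4*(-8))*126 = -2 - 32*126 = -2 - 4032 = -4034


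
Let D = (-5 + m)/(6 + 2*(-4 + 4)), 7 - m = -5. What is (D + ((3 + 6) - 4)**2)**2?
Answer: 24649/36 ≈ 684.69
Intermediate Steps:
m = 12 (m = 7 - 1*(-5) = 7 + 5 = 12)
D = 7/6 (D = (-5 + 12)/(6 + 2*(-4 + 4)) = 7/(6 + 2*0) = 7/(6 + 0) = 7/6 ≈ 1.1667)
(D + ((3 + 6) - 4)**2)**2 = (7/6 + ((3 + 6) - 4)**2)**2 = (7/6 + (9 - 4)**2)**2 = (7/6 + 5**2)**2 = (7/6 + 25)**2 = (157/6)**2 = 24649/36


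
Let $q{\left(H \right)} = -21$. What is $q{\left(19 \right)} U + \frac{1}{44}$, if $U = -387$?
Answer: $\frac{357589}{44} \approx 8127.0$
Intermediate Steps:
$q{\left(19 \right)} U + \frac{1}{44} = \left(-21\right) \left(-387\right) + \frac{1}{44} = 8127 + \frac{1}{44} = \frac{357589}{44}$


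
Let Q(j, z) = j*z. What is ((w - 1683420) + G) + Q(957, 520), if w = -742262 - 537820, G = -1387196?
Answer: -3853058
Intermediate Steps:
w = -1280082
((w - 1683420) + G) + Q(957, 520) = ((-1280082 - 1683420) - 1387196) + 957*520 = (-2963502 - 1387196) + 497640 = -4350698 + 497640 = -3853058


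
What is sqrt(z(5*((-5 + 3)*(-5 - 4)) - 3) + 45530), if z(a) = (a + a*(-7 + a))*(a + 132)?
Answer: sqrt(1588823) ≈ 1260.5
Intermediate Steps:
z(a) = (132 + a)*(a + a*(-7 + a)) (z(a) = (a + a*(-7 + a))*(132 + a) = (132 + a)*(a + a*(-7 + a)))
sqrt(z(5*((-5 + 3)*(-5 - 4)) - 3) + 45530) = sqrt((5*((-5 + 3)*(-5 - 4)) - 3)*(-792 + (5*((-5 + 3)*(-5 - 4)) - 3)**2 + 126*(5*((-5 + 3)*(-5 - 4)) - 3)) + 45530) = sqrt((5*(-2*(-9)) - 3)*(-792 + (5*(-2*(-9)) - 3)**2 + 126*(5*(-2*(-9)) - 3)) + 45530) = sqrt((5*18 - 3)*(-792 + (5*18 - 3)**2 + 126*(5*18 - 3)) + 45530) = sqrt((90 - 3)*(-792 + (90 - 3)**2 + 126*(90 - 3)) + 45530) = sqrt(87*(-792 + 87**2 + 126*87) + 45530) = sqrt(87*(-792 + 7569 + 10962) + 45530) = sqrt(87*17739 + 45530) = sqrt(1543293 + 45530) = sqrt(1588823)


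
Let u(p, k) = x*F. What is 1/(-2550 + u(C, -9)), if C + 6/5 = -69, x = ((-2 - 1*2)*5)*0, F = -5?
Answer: -1/2550 ≈ -0.00039216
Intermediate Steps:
x = 0 (x = ((-2 - 2)*5)*0 = -4*5*0 = -20*0 = 0)
C = -351/5 (C = -6/5 - 69 = -351/5 ≈ -70.200)
u(p, k) = 0 (u(p, k) = 0*(-5) = 0)
1/(-2550 + u(C, -9)) = 1/(-2550 + 0) = 1/(-2550) = -1/2550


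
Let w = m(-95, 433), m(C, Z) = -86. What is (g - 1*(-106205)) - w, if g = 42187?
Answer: 148478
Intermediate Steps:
w = -86
(g - 1*(-106205)) - w = (42187 - 1*(-106205)) - 1*(-86) = (42187 + 106205) + 86 = 148392 + 86 = 148478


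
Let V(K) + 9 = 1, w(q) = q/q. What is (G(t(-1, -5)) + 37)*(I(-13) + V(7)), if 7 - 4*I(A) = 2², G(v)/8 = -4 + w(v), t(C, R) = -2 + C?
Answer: -377/4 ≈ -94.250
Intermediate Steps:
w(q) = 1
G(v) = -24 (G(v) = 8*(-4 + 1) = 8*(-3) = -24)
I(A) = ¾ (I(A) = 7/4 - ¼*2² = 7/4 - ¼*4 = 7/4 - 1 = ¾)
V(K) = -8 (V(K) = -9 + 1 = -8)
(G(t(-1, -5)) + 37)*(I(-13) + V(7)) = (-24 + 37)*(¾ - 8) = 13*(-29/4) = -377/4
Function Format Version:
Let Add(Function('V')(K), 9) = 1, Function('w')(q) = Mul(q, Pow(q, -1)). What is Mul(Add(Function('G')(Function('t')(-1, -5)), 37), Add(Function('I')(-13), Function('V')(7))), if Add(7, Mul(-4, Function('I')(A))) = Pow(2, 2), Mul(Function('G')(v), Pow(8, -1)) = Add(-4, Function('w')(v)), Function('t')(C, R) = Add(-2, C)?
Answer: Rational(-377, 4) ≈ -94.250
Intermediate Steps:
Function('w')(q) = 1
Function('G')(v) = -24 (Function('G')(v) = Mul(8, Add(-4, 1)) = Mul(8, -3) = -24)
Function('I')(A) = Rational(3, 4) (Function('I')(A) = Add(Rational(7, 4), Mul(Rational(-1, 4), Pow(2, 2))) = Add(Rational(7, 4), Mul(Rational(-1, 4), 4)) = Add(Rational(7, 4), -1) = Rational(3, 4))
Function('V')(K) = -8 (Function('V')(K) = Add(-9, 1) = -8)
Mul(Add(Function('G')(Function('t')(-1, -5)), 37), Add(Function('I')(-13), Function('V')(7))) = Mul(Add(-24, 37), Add(Rational(3, 4), -8)) = Mul(13, Rational(-29, 4)) = Rational(-377, 4)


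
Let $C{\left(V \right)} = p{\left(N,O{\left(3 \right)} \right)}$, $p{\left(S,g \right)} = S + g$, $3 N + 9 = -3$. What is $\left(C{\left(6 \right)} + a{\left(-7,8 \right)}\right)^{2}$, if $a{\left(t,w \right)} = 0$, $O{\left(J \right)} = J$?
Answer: $1$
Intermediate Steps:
$N = -4$ ($N = -3 + \frac{1}{3} \left(-3\right) = -3 - 1 = -4$)
$C{\left(V \right)} = -1$ ($C{\left(V \right)} = -4 + 3 = -1$)
$\left(C{\left(6 \right)} + a{\left(-7,8 \right)}\right)^{2} = \left(-1 + 0\right)^{2} = \left(-1\right)^{2} = 1$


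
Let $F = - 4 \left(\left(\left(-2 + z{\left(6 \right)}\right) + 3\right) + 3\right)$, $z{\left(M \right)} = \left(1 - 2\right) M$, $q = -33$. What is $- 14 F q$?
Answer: $3696$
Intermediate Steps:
$z{\left(M \right)} = - M$
$F = 8$ ($F = - 4 \left(\left(\left(-2 - 6\right) + 3\right) + 3\right) = - 4 \left(\left(-8 + 3\right) + 3\right) = - 4 \left(-5 + 3\right) = \left(-4\right) \left(-2\right) = 8$)
$- 14 F q = \left(-14\right) 8 \left(-33\right) = \left(-112\right) \left(-33\right) = 3696$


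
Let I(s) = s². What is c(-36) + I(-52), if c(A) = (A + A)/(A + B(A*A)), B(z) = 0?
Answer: 2706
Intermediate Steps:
c(A) = 2 (c(A) = (A + A)/(A + 0) = (2*A)/A = 2)
c(-36) + I(-52) = 2 + (-52)² = 2 + 2704 = 2706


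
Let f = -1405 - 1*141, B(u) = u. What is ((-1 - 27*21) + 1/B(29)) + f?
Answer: -61305/29 ≈ -2114.0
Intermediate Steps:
f = -1546 (f = -1405 - 141 = -1546)
((-1 - 27*21) + 1/B(29)) + f = ((-1 - 27*21) + 1/29) - 1546 = ((-1 - 567) + 1/29) - 1546 = (-568 + 1/29) - 1546 = -16471/29 - 1546 = -61305/29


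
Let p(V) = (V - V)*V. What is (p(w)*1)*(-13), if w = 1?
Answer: 0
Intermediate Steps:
p(V) = 0 (p(V) = 0*V = 0)
(p(w)*1)*(-13) = (0*1)*(-13) = 0*(-13) = 0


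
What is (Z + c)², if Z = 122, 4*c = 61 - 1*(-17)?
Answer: 80089/4 ≈ 20022.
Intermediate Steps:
c = 39/2 (c = (61 - 1*(-17))/4 = (61 + 17)/4 = (¼)*78 = 39/2 ≈ 19.500)
(Z + c)² = (122 + 39/2)² = (283/2)² = 80089/4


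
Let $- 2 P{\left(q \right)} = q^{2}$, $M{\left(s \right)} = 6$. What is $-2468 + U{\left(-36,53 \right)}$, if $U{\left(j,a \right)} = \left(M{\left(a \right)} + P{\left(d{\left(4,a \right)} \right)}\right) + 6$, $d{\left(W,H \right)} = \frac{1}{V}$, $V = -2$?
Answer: $- \frac{19649}{8} \approx -2456.1$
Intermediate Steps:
$d{\left(W,H \right)} = - \frac{1}{2}$ ($d{\left(W,H \right)} = \frac{1}{-2} = - \frac{1}{2}$)
$P{\left(q \right)} = - \frac{q^{2}}{2}$
$U{\left(j,a \right)} = \frac{95}{8}$ ($U{\left(j,a \right)} = \left(6 - \frac{\left(- \frac{1}{2}\right)^{2}}{2}\right) + 6 = \left(6 - \frac{1}{8}\right) + 6 = \frac{47}{8} + 6 = \frac{95}{8}$)
$-2468 + U{\left(-36,53 \right)} = -2468 + \frac{95}{8} = - \frac{19649}{8}$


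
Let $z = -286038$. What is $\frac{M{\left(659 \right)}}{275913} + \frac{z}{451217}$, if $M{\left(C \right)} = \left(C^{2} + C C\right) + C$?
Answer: $\frac{313285689263}{124496636121} \approx 2.5164$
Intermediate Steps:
$M{\left(C \right)} = C + 2 C^{2}$ ($M{\left(C \right)} = \left(C^{2} + C^{2}\right) + C = 2 C^{2} + C = C + 2 C^{2}$)
$\frac{M{\left(659 \right)}}{275913} + \frac{z}{451217} = \frac{659 \left(1 + 2 \cdot 659\right)}{275913} - \frac{286038}{451217} = 659 \left(1 + 1318\right) \frac{1}{275913} - \frac{286038}{451217} = 659 \cdot 1319 \cdot \frac{1}{275913} - \frac{286038}{451217} = 869221 \cdot \frac{1}{275913} - \frac{286038}{451217} = \frac{869221}{275913} - \frac{286038}{451217} = \frac{313285689263}{124496636121}$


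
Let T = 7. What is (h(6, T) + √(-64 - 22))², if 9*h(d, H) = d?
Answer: -770/9 + 4*I*√86/3 ≈ -85.556 + 12.365*I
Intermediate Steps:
h(d, H) = d/9
(h(6, T) + √(-64 - 22))² = ((⅑)*6 + √(-64 - 22))² = (⅔ + √(-86))² = (⅔ + I*√86)²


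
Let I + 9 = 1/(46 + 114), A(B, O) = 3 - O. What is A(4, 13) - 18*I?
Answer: 12151/80 ≈ 151.89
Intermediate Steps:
I = -1439/160 (I = -9 + 1/(46 + 114) = -9 + 1/160 = -1439/160 ≈ -8.9937)
A(4, 13) - 18*I = (3 - 1*13) - 18*(-1439/160) = (3 - 13) + 12951/80 = -10 + 12951/80 = 12151/80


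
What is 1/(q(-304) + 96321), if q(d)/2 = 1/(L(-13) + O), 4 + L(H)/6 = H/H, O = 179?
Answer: 161/15507683 ≈ 1.0382e-5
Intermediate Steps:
L(H) = -18 (L(H) = -24 + 6*(H/H) = -24 + 6*1 = -24 + 6 = -18)
q(d) = 2/161 (q(d) = 2/(-18 + 179) = 2/161)
1/(q(-304) + 96321) = 1/(2/161 + 96321) = 1/(15507683/161) = 161/15507683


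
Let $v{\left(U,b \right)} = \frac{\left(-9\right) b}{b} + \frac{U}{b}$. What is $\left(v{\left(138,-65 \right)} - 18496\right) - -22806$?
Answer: $\frac{279427}{65} \approx 4298.9$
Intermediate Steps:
$v{\left(U,b \right)} = -9 + \frac{U}{b}$
$\left(v{\left(138,-65 \right)} - 18496\right) - -22806 = \left(\left(-9 + \frac{138}{-65}\right) - 18496\right) - -22806 = \left(\left(-9 + 138 \left(- \frac{1}{65}\right)\right) - 18496\right) + 22806 = \left(\left(-9 - \frac{138}{65}\right) - 18496\right) + 22806 = \left(- \frac{723}{65} - 18496\right) + 22806 = - \frac{1202963}{65} + 22806 = \frac{279427}{65}$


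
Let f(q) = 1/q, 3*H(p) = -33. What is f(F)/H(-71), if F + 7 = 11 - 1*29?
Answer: 1/275 ≈ 0.0036364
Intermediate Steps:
F = -25 (F = -7 + (11 - 1*29) = -7 + (11 - 29) = -7 - 18 = -25)
H(p) = -11 (H(p) = (⅓)*(-33) = -11)
f(F)/H(-71) = 1/(-25*(-11)) = -1/25*(-1/11) = 1/275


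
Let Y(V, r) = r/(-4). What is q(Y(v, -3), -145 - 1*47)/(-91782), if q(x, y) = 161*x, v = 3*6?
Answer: -161/122376 ≈ -0.0013156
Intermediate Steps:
v = 18
Y(V, r) = -r/4 (Y(V, r) = r*(-¼) = -r/4)
q(Y(v, -3), -145 - 1*47)/(-91782) = (161*(-¼*(-3)))/(-91782) = (161*(¾))*(-1/91782) = (483/4)*(-1/91782) = -161/122376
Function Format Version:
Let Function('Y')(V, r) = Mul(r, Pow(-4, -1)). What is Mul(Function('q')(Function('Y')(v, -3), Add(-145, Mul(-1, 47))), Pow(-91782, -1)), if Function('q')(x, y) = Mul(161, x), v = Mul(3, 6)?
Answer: Rational(-161, 122376) ≈ -0.0013156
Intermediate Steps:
v = 18
Function('Y')(V, r) = Mul(Rational(-1, 4), r) (Function('Y')(V, r) = Mul(r, Rational(-1, 4)) = Mul(Rational(-1, 4), r))
Mul(Function('q')(Function('Y')(v, -3), Add(-145, Mul(-1, 47))), Pow(-91782, -1)) = Mul(Mul(161, Mul(Rational(-1, 4), -3)), Pow(-91782, -1)) = Mul(Mul(161, Rational(3, 4)), Rational(-1, 91782)) = Mul(Rational(483, 4), Rational(-1, 91782)) = Rational(-161, 122376)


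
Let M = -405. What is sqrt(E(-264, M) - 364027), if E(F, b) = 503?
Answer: 2*I*sqrt(90881) ≈ 602.93*I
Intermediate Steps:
sqrt(E(-264, M) - 364027) = sqrt(503 - 364027) = sqrt(-363524) = 2*I*sqrt(90881)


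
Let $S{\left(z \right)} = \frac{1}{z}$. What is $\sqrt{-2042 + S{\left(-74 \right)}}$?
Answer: $\frac{i \sqrt{11182066}}{74} \approx 45.189 i$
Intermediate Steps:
$\sqrt{-2042 + S{\left(-74 \right)}} = \sqrt{-2042 + \frac{1}{-74}} = \sqrt{-2042 - \frac{1}{74}} = \sqrt{- \frac{151109}{74}} = \frac{i \sqrt{11182066}}{74}$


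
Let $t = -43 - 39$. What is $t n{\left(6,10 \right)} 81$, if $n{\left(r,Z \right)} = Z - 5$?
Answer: $-33210$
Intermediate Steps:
$n{\left(r,Z \right)} = -5 + Z$ ($n{\left(r,Z \right)} = Z - 5 = -5 + Z$)
$t = -82$ ($t = -43 - 39 = -82$)
$t n{\left(6,10 \right)} 81 = - 82 \left(-5 + 10\right) 81 = \left(-82\right) 5 \cdot 81 = \left(-410\right) 81 = -33210$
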